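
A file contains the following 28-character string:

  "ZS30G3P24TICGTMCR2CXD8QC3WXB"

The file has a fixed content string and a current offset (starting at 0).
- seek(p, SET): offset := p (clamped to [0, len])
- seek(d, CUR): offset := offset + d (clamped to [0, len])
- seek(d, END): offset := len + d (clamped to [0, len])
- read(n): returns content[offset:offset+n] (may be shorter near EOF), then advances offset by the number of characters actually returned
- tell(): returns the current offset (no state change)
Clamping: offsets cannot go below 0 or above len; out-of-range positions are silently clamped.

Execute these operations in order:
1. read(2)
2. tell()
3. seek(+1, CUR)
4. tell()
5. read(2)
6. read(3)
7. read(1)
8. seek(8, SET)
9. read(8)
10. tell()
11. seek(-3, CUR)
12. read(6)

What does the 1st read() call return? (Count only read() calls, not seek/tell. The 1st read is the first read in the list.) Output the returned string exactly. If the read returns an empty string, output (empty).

Answer: ZS

Derivation:
After 1 (read(2)): returned 'ZS', offset=2
After 2 (tell()): offset=2
After 3 (seek(+1, CUR)): offset=3
After 4 (tell()): offset=3
After 5 (read(2)): returned '0G', offset=5
After 6 (read(3)): returned '3P2', offset=8
After 7 (read(1)): returned '4', offset=9
After 8 (seek(8, SET)): offset=8
After 9 (read(8)): returned '4TICGTMC', offset=16
After 10 (tell()): offset=16
After 11 (seek(-3, CUR)): offset=13
After 12 (read(6)): returned 'TMCR2C', offset=19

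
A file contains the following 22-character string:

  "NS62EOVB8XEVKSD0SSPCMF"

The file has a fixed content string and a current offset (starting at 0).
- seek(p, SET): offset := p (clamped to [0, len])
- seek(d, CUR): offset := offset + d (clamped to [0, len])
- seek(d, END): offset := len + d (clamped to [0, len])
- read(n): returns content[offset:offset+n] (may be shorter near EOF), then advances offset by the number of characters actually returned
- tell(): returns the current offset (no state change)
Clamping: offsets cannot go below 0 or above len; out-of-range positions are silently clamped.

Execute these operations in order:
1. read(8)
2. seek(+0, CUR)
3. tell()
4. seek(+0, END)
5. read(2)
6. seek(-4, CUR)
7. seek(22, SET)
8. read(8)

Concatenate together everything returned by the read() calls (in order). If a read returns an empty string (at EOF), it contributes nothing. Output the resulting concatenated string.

Answer: NS62EOVB

Derivation:
After 1 (read(8)): returned 'NS62EOVB', offset=8
After 2 (seek(+0, CUR)): offset=8
After 3 (tell()): offset=8
After 4 (seek(+0, END)): offset=22
After 5 (read(2)): returned '', offset=22
After 6 (seek(-4, CUR)): offset=18
After 7 (seek(22, SET)): offset=22
After 8 (read(8)): returned '', offset=22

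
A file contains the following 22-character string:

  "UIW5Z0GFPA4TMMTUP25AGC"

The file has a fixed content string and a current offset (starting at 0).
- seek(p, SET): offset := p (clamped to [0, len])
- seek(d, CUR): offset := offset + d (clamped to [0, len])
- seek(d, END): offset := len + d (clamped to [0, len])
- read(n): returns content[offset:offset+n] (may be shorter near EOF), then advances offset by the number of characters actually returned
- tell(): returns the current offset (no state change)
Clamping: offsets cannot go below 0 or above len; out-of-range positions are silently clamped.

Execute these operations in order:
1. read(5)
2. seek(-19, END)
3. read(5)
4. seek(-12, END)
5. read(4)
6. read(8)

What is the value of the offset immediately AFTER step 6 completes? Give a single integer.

Answer: 22

Derivation:
After 1 (read(5)): returned 'UIW5Z', offset=5
After 2 (seek(-19, END)): offset=3
After 3 (read(5)): returned '5Z0GF', offset=8
After 4 (seek(-12, END)): offset=10
After 5 (read(4)): returned '4TMM', offset=14
After 6 (read(8)): returned 'TUP25AGC', offset=22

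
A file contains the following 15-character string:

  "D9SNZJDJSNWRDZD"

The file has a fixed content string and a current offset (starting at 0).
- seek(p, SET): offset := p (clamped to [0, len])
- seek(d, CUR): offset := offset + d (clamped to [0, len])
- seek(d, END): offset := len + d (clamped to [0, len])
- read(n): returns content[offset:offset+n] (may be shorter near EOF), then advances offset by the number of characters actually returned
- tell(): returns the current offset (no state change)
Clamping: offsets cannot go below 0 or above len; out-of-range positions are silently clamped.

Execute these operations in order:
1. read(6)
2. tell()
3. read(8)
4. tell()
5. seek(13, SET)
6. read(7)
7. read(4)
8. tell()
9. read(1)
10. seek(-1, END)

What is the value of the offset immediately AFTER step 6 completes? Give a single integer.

Answer: 15

Derivation:
After 1 (read(6)): returned 'D9SNZJ', offset=6
After 2 (tell()): offset=6
After 3 (read(8)): returned 'DJSNWRDZ', offset=14
After 4 (tell()): offset=14
After 5 (seek(13, SET)): offset=13
After 6 (read(7)): returned 'ZD', offset=15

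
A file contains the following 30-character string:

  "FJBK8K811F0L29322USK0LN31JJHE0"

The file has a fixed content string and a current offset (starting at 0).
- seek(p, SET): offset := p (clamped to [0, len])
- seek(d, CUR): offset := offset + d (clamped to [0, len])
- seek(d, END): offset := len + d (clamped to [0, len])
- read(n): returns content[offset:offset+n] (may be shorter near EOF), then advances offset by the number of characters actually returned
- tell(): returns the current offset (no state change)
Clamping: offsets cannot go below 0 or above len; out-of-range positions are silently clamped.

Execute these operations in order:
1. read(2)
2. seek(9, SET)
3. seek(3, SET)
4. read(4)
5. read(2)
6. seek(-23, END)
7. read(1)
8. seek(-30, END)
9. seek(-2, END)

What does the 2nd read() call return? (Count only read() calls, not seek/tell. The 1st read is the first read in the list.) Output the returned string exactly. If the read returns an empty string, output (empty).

Answer: K8K8

Derivation:
After 1 (read(2)): returned 'FJ', offset=2
After 2 (seek(9, SET)): offset=9
After 3 (seek(3, SET)): offset=3
After 4 (read(4)): returned 'K8K8', offset=7
After 5 (read(2)): returned '11', offset=9
After 6 (seek(-23, END)): offset=7
After 7 (read(1)): returned '1', offset=8
After 8 (seek(-30, END)): offset=0
After 9 (seek(-2, END)): offset=28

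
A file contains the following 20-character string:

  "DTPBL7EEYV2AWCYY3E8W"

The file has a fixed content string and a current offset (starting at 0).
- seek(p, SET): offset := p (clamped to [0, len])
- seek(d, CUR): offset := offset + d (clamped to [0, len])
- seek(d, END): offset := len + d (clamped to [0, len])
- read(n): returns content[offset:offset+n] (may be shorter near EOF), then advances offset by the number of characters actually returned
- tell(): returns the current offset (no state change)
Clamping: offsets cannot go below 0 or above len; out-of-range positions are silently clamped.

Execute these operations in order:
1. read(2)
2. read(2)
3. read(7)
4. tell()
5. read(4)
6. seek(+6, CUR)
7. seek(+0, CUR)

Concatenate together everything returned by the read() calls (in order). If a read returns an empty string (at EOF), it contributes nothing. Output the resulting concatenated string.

After 1 (read(2)): returned 'DT', offset=2
After 2 (read(2)): returned 'PB', offset=4
After 3 (read(7)): returned 'L7EEYV2', offset=11
After 4 (tell()): offset=11
After 5 (read(4)): returned 'AWCY', offset=15
After 6 (seek(+6, CUR)): offset=20
After 7 (seek(+0, CUR)): offset=20

Answer: DTPBL7EEYV2AWCY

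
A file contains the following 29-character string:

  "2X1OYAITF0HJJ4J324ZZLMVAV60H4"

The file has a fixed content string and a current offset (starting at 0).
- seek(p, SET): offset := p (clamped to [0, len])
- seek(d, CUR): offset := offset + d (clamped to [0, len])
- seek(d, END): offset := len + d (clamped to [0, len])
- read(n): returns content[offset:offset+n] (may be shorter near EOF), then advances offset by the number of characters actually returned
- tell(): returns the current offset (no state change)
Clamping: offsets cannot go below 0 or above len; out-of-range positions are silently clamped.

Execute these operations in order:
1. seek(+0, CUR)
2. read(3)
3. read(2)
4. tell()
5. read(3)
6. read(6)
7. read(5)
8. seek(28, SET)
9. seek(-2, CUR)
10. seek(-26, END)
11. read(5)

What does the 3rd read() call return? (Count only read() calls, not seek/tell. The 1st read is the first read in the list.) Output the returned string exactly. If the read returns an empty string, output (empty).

Answer: AIT

Derivation:
After 1 (seek(+0, CUR)): offset=0
After 2 (read(3)): returned '2X1', offset=3
After 3 (read(2)): returned 'OY', offset=5
After 4 (tell()): offset=5
After 5 (read(3)): returned 'AIT', offset=8
After 6 (read(6)): returned 'F0HJJ4', offset=14
After 7 (read(5)): returned 'J324Z', offset=19
After 8 (seek(28, SET)): offset=28
After 9 (seek(-2, CUR)): offset=26
After 10 (seek(-26, END)): offset=3
After 11 (read(5)): returned 'OYAIT', offset=8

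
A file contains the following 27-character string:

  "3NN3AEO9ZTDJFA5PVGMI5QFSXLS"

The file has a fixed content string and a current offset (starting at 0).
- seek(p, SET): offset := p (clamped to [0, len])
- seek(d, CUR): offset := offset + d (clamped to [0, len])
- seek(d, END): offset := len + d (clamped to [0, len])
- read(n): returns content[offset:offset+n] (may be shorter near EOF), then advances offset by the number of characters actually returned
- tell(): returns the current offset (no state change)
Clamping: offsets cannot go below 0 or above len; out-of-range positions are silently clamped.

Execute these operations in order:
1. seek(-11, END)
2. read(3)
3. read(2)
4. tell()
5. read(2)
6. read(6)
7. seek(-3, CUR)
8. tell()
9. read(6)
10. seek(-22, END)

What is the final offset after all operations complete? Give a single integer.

After 1 (seek(-11, END)): offset=16
After 2 (read(3)): returned 'VGM', offset=19
After 3 (read(2)): returned 'I5', offset=21
After 4 (tell()): offset=21
After 5 (read(2)): returned 'QF', offset=23
After 6 (read(6)): returned 'SXLS', offset=27
After 7 (seek(-3, CUR)): offset=24
After 8 (tell()): offset=24
After 9 (read(6)): returned 'XLS', offset=27
After 10 (seek(-22, END)): offset=5

Answer: 5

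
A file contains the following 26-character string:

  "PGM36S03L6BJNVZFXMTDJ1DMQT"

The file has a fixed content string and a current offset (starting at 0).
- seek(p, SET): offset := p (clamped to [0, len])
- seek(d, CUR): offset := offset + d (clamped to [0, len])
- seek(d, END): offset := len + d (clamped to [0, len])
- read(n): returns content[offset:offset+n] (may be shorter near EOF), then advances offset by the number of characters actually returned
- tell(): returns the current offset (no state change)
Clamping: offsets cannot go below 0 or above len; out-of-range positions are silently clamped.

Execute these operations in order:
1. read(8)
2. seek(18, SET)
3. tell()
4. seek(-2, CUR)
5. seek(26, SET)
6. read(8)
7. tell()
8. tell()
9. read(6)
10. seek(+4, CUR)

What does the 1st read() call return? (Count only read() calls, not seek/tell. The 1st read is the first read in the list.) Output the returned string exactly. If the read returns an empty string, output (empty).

After 1 (read(8)): returned 'PGM36S03', offset=8
After 2 (seek(18, SET)): offset=18
After 3 (tell()): offset=18
After 4 (seek(-2, CUR)): offset=16
After 5 (seek(26, SET)): offset=26
After 6 (read(8)): returned '', offset=26
After 7 (tell()): offset=26
After 8 (tell()): offset=26
After 9 (read(6)): returned '', offset=26
After 10 (seek(+4, CUR)): offset=26

Answer: PGM36S03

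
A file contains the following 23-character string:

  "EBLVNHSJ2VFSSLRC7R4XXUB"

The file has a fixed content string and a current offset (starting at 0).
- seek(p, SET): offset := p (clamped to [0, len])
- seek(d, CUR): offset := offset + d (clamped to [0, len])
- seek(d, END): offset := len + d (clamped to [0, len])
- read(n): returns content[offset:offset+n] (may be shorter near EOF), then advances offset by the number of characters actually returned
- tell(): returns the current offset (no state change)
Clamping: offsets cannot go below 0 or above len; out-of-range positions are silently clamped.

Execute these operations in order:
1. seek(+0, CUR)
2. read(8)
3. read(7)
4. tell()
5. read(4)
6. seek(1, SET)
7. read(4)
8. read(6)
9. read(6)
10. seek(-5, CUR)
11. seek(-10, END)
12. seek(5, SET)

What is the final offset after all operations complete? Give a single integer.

After 1 (seek(+0, CUR)): offset=0
After 2 (read(8)): returned 'EBLVNHSJ', offset=8
After 3 (read(7)): returned '2VFSSLR', offset=15
After 4 (tell()): offset=15
After 5 (read(4)): returned 'C7R4', offset=19
After 6 (seek(1, SET)): offset=1
After 7 (read(4)): returned 'BLVN', offset=5
After 8 (read(6)): returned 'HSJ2VF', offset=11
After 9 (read(6)): returned 'SSLRC7', offset=17
After 10 (seek(-5, CUR)): offset=12
After 11 (seek(-10, END)): offset=13
After 12 (seek(5, SET)): offset=5

Answer: 5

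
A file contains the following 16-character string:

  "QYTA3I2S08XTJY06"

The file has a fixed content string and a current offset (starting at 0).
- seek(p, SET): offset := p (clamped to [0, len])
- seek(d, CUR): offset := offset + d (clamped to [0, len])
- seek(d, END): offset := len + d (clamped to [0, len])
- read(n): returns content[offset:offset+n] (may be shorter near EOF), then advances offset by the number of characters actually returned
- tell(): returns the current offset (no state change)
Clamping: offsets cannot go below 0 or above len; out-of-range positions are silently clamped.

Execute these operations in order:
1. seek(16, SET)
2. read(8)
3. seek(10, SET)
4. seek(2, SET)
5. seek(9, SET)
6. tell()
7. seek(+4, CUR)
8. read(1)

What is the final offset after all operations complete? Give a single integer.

Answer: 14

Derivation:
After 1 (seek(16, SET)): offset=16
After 2 (read(8)): returned '', offset=16
After 3 (seek(10, SET)): offset=10
After 4 (seek(2, SET)): offset=2
After 5 (seek(9, SET)): offset=9
After 6 (tell()): offset=9
After 7 (seek(+4, CUR)): offset=13
After 8 (read(1)): returned 'Y', offset=14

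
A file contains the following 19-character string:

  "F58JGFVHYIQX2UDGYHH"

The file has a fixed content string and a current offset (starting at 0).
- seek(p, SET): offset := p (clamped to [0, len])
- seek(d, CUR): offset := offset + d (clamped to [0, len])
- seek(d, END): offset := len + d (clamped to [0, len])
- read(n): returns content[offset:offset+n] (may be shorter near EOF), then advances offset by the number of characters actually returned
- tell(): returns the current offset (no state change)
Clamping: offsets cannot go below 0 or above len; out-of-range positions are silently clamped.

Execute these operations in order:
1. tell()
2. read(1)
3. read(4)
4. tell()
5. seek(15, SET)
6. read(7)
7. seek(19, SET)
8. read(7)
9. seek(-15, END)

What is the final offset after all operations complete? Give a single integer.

Answer: 4

Derivation:
After 1 (tell()): offset=0
After 2 (read(1)): returned 'F', offset=1
After 3 (read(4)): returned '58JG', offset=5
After 4 (tell()): offset=5
After 5 (seek(15, SET)): offset=15
After 6 (read(7)): returned 'GYHH', offset=19
After 7 (seek(19, SET)): offset=19
After 8 (read(7)): returned '', offset=19
After 9 (seek(-15, END)): offset=4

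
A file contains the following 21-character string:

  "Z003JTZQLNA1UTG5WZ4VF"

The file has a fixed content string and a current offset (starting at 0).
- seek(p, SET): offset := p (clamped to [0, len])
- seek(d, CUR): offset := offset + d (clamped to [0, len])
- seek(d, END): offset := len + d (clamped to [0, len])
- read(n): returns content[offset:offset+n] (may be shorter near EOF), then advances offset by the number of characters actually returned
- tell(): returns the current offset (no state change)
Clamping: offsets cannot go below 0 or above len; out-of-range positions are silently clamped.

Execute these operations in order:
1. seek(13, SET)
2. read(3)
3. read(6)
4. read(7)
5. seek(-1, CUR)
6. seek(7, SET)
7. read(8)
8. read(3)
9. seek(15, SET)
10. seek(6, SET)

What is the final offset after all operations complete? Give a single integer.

After 1 (seek(13, SET)): offset=13
After 2 (read(3)): returned 'TG5', offset=16
After 3 (read(6)): returned 'WZ4VF', offset=21
After 4 (read(7)): returned '', offset=21
After 5 (seek(-1, CUR)): offset=20
After 6 (seek(7, SET)): offset=7
After 7 (read(8)): returned 'QLNA1UTG', offset=15
After 8 (read(3)): returned '5WZ', offset=18
After 9 (seek(15, SET)): offset=15
After 10 (seek(6, SET)): offset=6

Answer: 6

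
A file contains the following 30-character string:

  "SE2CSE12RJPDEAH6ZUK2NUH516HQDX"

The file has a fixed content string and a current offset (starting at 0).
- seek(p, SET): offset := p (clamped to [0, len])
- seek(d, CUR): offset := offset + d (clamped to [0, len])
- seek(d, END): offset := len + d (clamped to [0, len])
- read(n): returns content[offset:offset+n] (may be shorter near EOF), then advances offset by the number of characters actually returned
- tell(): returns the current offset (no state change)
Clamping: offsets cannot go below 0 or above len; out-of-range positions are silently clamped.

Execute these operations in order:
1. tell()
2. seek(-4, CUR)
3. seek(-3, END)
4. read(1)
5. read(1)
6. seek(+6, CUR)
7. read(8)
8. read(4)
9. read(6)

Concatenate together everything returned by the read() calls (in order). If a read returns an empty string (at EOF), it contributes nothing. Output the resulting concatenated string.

After 1 (tell()): offset=0
After 2 (seek(-4, CUR)): offset=0
After 3 (seek(-3, END)): offset=27
After 4 (read(1)): returned 'Q', offset=28
After 5 (read(1)): returned 'D', offset=29
After 6 (seek(+6, CUR)): offset=30
After 7 (read(8)): returned '', offset=30
After 8 (read(4)): returned '', offset=30
After 9 (read(6)): returned '', offset=30

Answer: QD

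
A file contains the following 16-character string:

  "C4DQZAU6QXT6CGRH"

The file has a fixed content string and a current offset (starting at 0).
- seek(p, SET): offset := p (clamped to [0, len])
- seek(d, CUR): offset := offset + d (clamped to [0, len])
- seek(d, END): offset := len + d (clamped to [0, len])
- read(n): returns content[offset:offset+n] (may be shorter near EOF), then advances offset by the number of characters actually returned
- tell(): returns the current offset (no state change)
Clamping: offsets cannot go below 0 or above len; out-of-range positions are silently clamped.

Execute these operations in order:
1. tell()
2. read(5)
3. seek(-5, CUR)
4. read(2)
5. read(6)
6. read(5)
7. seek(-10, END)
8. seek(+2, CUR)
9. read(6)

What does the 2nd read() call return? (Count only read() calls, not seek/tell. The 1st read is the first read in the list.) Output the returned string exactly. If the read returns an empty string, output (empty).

After 1 (tell()): offset=0
After 2 (read(5)): returned 'C4DQZ', offset=5
After 3 (seek(-5, CUR)): offset=0
After 4 (read(2)): returned 'C4', offset=2
After 5 (read(6)): returned 'DQZAU6', offset=8
After 6 (read(5)): returned 'QXT6C', offset=13
After 7 (seek(-10, END)): offset=6
After 8 (seek(+2, CUR)): offset=8
After 9 (read(6)): returned 'QXT6CG', offset=14

Answer: C4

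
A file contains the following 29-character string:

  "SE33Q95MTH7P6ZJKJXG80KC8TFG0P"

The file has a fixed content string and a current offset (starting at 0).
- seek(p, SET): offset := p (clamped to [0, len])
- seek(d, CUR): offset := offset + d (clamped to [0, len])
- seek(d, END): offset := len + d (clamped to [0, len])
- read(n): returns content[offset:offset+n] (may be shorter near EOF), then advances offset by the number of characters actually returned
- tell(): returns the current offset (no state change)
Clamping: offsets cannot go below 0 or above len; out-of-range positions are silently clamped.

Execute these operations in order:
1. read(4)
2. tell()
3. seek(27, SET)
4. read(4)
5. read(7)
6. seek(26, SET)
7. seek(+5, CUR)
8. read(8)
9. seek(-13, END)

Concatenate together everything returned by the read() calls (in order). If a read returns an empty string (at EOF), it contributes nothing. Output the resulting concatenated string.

Answer: SE330P

Derivation:
After 1 (read(4)): returned 'SE33', offset=4
After 2 (tell()): offset=4
After 3 (seek(27, SET)): offset=27
After 4 (read(4)): returned '0P', offset=29
After 5 (read(7)): returned '', offset=29
After 6 (seek(26, SET)): offset=26
After 7 (seek(+5, CUR)): offset=29
After 8 (read(8)): returned '', offset=29
After 9 (seek(-13, END)): offset=16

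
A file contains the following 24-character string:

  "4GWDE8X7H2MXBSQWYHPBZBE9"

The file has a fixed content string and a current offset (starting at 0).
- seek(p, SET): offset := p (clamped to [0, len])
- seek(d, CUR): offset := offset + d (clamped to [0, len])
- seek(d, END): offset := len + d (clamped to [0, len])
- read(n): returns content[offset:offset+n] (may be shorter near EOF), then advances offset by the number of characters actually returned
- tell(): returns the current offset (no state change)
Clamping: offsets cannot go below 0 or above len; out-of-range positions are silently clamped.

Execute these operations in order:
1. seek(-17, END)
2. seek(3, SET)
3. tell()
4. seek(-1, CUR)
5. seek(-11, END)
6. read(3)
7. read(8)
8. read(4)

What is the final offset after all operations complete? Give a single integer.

Answer: 24

Derivation:
After 1 (seek(-17, END)): offset=7
After 2 (seek(3, SET)): offset=3
After 3 (tell()): offset=3
After 4 (seek(-1, CUR)): offset=2
After 5 (seek(-11, END)): offset=13
After 6 (read(3)): returned 'SQW', offset=16
After 7 (read(8)): returned 'YHPBZBE9', offset=24
After 8 (read(4)): returned '', offset=24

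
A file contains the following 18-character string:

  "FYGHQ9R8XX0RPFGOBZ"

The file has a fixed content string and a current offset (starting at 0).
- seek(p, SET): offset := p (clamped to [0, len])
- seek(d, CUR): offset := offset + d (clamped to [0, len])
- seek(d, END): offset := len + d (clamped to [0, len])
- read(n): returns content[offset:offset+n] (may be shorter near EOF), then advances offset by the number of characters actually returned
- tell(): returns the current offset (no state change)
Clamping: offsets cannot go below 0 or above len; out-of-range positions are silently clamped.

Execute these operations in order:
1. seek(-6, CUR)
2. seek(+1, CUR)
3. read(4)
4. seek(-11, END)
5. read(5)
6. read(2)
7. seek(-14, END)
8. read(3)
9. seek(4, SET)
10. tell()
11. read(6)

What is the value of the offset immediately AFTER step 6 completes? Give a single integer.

Answer: 14

Derivation:
After 1 (seek(-6, CUR)): offset=0
After 2 (seek(+1, CUR)): offset=1
After 3 (read(4)): returned 'YGHQ', offset=5
After 4 (seek(-11, END)): offset=7
After 5 (read(5)): returned '8XX0R', offset=12
After 6 (read(2)): returned 'PF', offset=14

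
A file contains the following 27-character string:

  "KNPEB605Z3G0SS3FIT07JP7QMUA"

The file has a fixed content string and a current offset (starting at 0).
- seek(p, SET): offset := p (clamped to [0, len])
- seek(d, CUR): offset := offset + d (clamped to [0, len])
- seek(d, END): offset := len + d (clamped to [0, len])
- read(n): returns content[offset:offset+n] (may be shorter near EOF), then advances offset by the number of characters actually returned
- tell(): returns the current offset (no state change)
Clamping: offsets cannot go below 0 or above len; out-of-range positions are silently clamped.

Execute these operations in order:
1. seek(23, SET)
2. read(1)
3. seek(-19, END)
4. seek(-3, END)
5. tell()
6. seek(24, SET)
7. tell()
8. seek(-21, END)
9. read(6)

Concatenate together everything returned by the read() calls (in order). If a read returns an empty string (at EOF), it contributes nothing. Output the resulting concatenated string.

After 1 (seek(23, SET)): offset=23
After 2 (read(1)): returned 'Q', offset=24
After 3 (seek(-19, END)): offset=8
After 4 (seek(-3, END)): offset=24
After 5 (tell()): offset=24
After 6 (seek(24, SET)): offset=24
After 7 (tell()): offset=24
After 8 (seek(-21, END)): offset=6
After 9 (read(6)): returned '05Z3G0', offset=12

Answer: Q05Z3G0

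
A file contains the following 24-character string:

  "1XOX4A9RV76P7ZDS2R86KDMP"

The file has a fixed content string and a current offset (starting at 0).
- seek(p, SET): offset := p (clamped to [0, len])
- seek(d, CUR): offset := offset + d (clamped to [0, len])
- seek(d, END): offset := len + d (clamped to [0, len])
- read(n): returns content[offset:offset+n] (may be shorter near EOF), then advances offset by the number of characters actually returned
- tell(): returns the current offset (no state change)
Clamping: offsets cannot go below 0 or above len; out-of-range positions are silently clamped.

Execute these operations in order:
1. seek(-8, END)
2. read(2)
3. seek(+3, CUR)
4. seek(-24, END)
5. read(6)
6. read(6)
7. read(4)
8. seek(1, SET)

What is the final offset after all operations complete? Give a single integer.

After 1 (seek(-8, END)): offset=16
After 2 (read(2)): returned '2R', offset=18
After 3 (seek(+3, CUR)): offset=21
After 4 (seek(-24, END)): offset=0
After 5 (read(6)): returned '1XOX4A', offset=6
After 6 (read(6)): returned '9RV76P', offset=12
After 7 (read(4)): returned '7ZDS', offset=16
After 8 (seek(1, SET)): offset=1

Answer: 1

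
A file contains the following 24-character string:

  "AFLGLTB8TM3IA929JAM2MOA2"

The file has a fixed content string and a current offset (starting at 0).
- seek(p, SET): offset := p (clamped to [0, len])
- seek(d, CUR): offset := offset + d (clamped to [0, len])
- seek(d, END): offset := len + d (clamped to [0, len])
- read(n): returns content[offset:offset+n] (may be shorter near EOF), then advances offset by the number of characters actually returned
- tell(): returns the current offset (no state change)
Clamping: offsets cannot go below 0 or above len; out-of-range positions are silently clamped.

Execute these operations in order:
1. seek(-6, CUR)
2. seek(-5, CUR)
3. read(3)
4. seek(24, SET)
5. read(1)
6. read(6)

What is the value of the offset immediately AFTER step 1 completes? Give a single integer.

Answer: 0

Derivation:
After 1 (seek(-6, CUR)): offset=0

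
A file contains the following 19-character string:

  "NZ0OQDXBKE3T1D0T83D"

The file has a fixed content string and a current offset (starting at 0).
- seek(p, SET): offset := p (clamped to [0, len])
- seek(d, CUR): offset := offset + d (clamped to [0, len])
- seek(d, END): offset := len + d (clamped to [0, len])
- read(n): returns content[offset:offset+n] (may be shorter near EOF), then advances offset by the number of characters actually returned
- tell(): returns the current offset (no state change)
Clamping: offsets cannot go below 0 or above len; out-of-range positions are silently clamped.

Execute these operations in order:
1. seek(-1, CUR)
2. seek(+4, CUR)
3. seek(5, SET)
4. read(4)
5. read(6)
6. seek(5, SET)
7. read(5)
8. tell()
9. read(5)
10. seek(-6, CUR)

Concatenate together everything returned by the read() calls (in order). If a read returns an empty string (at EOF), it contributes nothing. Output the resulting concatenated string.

Answer: DXBKE3T1D0DXBKE3T1D0

Derivation:
After 1 (seek(-1, CUR)): offset=0
After 2 (seek(+4, CUR)): offset=4
After 3 (seek(5, SET)): offset=5
After 4 (read(4)): returned 'DXBK', offset=9
After 5 (read(6)): returned 'E3T1D0', offset=15
After 6 (seek(5, SET)): offset=5
After 7 (read(5)): returned 'DXBKE', offset=10
After 8 (tell()): offset=10
After 9 (read(5)): returned '3T1D0', offset=15
After 10 (seek(-6, CUR)): offset=9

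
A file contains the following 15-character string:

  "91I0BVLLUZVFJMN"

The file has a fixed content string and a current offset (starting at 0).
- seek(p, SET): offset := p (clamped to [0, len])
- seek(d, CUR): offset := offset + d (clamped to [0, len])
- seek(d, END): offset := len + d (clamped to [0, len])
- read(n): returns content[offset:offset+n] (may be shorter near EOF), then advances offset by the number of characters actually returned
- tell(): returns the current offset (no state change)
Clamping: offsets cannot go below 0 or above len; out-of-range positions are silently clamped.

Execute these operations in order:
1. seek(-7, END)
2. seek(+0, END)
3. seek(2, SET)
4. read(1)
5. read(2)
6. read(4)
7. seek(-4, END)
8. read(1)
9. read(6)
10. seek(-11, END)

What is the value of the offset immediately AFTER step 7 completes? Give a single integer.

After 1 (seek(-7, END)): offset=8
After 2 (seek(+0, END)): offset=15
After 3 (seek(2, SET)): offset=2
After 4 (read(1)): returned 'I', offset=3
After 5 (read(2)): returned '0B', offset=5
After 6 (read(4)): returned 'VLLU', offset=9
After 7 (seek(-4, END)): offset=11

Answer: 11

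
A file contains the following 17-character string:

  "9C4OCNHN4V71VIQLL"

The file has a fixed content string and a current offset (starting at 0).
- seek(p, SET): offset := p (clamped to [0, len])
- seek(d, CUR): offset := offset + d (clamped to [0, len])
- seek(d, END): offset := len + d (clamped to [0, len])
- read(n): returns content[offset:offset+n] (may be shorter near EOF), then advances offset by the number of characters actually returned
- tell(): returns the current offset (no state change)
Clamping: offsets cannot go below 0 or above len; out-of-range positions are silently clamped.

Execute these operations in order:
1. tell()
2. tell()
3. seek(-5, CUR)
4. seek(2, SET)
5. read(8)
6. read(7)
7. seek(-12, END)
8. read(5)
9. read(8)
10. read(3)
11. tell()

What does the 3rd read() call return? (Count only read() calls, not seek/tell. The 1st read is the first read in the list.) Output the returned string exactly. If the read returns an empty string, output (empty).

After 1 (tell()): offset=0
After 2 (tell()): offset=0
After 3 (seek(-5, CUR)): offset=0
After 4 (seek(2, SET)): offset=2
After 5 (read(8)): returned '4OCNHN4V', offset=10
After 6 (read(7)): returned '71VIQLL', offset=17
After 7 (seek(-12, END)): offset=5
After 8 (read(5)): returned 'NHN4V', offset=10
After 9 (read(8)): returned '71VIQLL', offset=17
After 10 (read(3)): returned '', offset=17
After 11 (tell()): offset=17

Answer: NHN4V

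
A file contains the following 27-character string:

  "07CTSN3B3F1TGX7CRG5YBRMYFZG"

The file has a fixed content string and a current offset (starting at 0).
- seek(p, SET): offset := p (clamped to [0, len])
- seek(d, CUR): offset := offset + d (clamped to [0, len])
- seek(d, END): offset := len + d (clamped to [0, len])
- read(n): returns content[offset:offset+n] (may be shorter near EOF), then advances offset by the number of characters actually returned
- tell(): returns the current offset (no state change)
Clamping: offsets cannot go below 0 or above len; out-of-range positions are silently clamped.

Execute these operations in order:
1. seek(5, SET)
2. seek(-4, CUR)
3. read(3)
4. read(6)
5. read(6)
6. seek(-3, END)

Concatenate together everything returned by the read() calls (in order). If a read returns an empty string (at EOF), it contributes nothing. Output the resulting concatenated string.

Answer: 7CTSN3B3F1TGX7C

Derivation:
After 1 (seek(5, SET)): offset=5
After 2 (seek(-4, CUR)): offset=1
After 3 (read(3)): returned '7CT', offset=4
After 4 (read(6)): returned 'SN3B3F', offset=10
After 5 (read(6)): returned '1TGX7C', offset=16
After 6 (seek(-3, END)): offset=24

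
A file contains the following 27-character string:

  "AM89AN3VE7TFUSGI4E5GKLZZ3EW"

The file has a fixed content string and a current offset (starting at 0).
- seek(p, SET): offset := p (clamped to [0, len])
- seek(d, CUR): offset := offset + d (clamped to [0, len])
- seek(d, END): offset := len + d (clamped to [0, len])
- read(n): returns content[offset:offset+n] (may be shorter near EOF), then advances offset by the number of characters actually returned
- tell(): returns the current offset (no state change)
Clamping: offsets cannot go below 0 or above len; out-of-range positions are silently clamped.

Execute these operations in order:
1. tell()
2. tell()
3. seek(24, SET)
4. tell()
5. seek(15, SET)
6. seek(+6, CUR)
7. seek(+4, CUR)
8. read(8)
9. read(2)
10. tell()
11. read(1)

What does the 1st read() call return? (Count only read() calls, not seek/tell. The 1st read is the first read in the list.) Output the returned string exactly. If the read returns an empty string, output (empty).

After 1 (tell()): offset=0
After 2 (tell()): offset=0
After 3 (seek(24, SET)): offset=24
After 4 (tell()): offset=24
After 5 (seek(15, SET)): offset=15
After 6 (seek(+6, CUR)): offset=21
After 7 (seek(+4, CUR)): offset=25
After 8 (read(8)): returned 'EW', offset=27
After 9 (read(2)): returned '', offset=27
After 10 (tell()): offset=27
After 11 (read(1)): returned '', offset=27

Answer: EW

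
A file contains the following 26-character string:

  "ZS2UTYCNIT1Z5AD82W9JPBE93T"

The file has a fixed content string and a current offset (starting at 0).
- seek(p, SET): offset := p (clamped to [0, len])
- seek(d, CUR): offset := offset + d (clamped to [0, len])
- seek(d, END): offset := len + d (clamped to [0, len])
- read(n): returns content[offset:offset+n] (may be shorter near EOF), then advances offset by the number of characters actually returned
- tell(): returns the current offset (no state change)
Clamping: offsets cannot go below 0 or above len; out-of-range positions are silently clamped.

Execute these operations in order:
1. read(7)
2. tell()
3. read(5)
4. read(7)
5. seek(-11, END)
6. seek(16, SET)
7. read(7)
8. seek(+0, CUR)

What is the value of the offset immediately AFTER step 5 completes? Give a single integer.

Answer: 15

Derivation:
After 1 (read(7)): returned 'ZS2UTYC', offset=7
After 2 (tell()): offset=7
After 3 (read(5)): returned 'NIT1Z', offset=12
After 4 (read(7)): returned '5AD82W9', offset=19
After 5 (seek(-11, END)): offset=15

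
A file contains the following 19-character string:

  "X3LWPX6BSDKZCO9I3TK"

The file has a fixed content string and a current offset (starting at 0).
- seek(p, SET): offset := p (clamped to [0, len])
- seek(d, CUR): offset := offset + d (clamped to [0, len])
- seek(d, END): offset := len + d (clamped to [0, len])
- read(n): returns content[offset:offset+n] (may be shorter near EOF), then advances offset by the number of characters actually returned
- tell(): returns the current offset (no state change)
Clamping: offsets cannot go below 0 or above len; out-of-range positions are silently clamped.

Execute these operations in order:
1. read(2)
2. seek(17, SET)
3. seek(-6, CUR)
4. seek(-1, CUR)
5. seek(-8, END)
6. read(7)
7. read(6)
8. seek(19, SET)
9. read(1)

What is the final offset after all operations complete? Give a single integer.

After 1 (read(2)): returned 'X3', offset=2
After 2 (seek(17, SET)): offset=17
After 3 (seek(-6, CUR)): offset=11
After 4 (seek(-1, CUR)): offset=10
After 5 (seek(-8, END)): offset=11
After 6 (read(7)): returned 'ZCO9I3T', offset=18
After 7 (read(6)): returned 'K', offset=19
After 8 (seek(19, SET)): offset=19
After 9 (read(1)): returned '', offset=19

Answer: 19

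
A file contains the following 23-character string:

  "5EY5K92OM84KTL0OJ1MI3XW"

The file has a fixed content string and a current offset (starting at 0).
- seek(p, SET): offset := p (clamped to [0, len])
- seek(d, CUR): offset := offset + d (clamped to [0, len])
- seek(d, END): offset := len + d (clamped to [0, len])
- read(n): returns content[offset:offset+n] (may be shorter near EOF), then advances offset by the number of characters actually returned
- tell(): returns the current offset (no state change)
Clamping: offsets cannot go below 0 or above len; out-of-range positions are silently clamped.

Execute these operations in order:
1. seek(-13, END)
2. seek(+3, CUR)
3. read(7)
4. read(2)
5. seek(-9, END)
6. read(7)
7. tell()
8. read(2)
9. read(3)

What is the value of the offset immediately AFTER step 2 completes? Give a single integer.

Answer: 13

Derivation:
After 1 (seek(-13, END)): offset=10
After 2 (seek(+3, CUR)): offset=13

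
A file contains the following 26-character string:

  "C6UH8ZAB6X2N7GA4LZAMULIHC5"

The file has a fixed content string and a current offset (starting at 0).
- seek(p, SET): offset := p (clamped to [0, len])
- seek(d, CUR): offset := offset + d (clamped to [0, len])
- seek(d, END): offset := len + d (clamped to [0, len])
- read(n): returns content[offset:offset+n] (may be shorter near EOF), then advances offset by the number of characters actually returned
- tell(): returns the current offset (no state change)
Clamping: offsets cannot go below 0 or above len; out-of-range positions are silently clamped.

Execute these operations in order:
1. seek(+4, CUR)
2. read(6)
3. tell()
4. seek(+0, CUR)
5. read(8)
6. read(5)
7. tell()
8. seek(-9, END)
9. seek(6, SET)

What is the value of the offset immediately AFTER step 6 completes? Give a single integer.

After 1 (seek(+4, CUR)): offset=4
After 2 (read(6)): returned '8ZAB6X', offset=10
After 3 (tell()): offset=10
After 4 (seek(+0, CUR)): offset=10
After 5 (read(8)): returned '2N7GA4LZ', offset=18
After 6 (read(5)): returned 'AMULI', offset=23

Answer: 23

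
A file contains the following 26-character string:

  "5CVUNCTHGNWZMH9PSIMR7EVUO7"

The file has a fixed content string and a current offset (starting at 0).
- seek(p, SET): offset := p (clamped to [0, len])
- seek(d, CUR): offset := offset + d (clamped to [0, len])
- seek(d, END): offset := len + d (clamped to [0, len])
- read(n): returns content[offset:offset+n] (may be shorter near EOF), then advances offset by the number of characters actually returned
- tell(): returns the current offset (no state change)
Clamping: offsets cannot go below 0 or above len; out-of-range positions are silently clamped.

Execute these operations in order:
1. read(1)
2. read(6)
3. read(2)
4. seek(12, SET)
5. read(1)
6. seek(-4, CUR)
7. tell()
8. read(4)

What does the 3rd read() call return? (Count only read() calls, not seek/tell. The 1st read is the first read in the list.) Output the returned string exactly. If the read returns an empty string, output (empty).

After 1 (read(1)): returned '5', offset=1
After 2 (read(6)): returned 'CVUNCT', offset=7
After 3 (read(2)): returned 'HG', offset=9
After 4 (seek(12, SET)): offset=12
After 5 (read(1)): returned 'M', offset=13
After 6 (seek(-4, CUR)): offset=9
After 7 (tell()): offset=9
After 8 (read(4)): returned 'NWZM', offset=13

Answer: HG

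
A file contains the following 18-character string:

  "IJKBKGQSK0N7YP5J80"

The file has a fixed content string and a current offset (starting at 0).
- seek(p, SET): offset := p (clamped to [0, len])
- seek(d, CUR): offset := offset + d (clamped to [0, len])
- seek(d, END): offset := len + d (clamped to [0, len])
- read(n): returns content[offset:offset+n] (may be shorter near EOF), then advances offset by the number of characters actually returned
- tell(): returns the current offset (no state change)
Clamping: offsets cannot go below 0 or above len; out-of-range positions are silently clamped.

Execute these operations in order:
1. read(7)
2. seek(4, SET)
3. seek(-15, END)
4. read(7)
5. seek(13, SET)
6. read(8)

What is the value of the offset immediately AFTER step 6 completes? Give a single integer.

Answer: 18

Derivation:
After 1 (read(7)): returned 'IJKBKGQ', offset=7
After 2 (seek(4, SET)): offset=4
After 3 (seek(-15, END)): offset=3
After 4 (read(7)): returned 'BKGQSK0', offset=10
After 5 (seek(13, SET)): offset=13
After 6 (read(8)): returned 'P5J80', offset=18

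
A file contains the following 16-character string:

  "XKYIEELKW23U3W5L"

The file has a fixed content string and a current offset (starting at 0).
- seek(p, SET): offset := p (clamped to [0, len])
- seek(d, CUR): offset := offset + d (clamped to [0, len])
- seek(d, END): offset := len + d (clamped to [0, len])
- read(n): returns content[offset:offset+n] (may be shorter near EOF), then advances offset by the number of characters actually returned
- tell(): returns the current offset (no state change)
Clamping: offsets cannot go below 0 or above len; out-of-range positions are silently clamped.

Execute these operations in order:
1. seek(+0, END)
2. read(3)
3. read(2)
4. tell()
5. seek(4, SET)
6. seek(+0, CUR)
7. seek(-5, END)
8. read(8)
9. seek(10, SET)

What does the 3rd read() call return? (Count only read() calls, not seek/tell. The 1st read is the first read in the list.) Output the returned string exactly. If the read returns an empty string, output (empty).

After 1 (seek(+0, END)): offset=16
After 2 (read(3)): returned '', offset=16
After 3 (read(2)): returned '', offset=16
After 4 (tell()): offset=16
After 5 (seek(4, SET)): offset=4
After 6 (seek(+0, CUR)): offset=4
After 7 (seek(-5, END)): offset=11
After 8 (read(8)): returned 'U3W5L', offset=16
After 9 (seek(10, SET)): offset=10

Answer: U3W5L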